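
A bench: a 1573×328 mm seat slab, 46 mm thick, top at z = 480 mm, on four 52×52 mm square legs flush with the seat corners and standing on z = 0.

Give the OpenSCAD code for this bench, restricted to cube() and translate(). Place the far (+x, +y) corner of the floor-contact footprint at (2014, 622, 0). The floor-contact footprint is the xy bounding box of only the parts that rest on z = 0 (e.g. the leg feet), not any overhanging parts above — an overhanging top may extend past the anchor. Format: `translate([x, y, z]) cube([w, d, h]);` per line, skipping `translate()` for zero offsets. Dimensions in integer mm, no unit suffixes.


// leg_h = 480 − 46 = 434
translate([441, 294, 434]) cube([1573, 328, 46]);
translate([441, 294, 0]) cube([52, 52, 434]);
translate([441, 570, 0]) cube([52, 52, 434]);
translate([1962, 294, 0]) cube([52, 52, 434]);
translate([1962, 570, 0]) cube([52, 52, 434]);


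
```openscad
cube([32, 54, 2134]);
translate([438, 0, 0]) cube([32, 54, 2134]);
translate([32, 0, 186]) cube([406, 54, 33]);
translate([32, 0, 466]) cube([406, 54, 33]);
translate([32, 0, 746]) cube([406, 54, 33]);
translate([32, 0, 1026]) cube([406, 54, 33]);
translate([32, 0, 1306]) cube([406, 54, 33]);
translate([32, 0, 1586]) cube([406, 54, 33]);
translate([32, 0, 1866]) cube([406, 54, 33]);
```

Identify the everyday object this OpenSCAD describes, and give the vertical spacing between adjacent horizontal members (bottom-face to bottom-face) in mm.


A ladder. The rung spacing is 280 mm.

Two tall 32×54 posts with 7 short bars between them — a ladder. Adjacent rungs sit at z = 186 and z = 466, so the spacing is 466 − 186 = 280 mm.


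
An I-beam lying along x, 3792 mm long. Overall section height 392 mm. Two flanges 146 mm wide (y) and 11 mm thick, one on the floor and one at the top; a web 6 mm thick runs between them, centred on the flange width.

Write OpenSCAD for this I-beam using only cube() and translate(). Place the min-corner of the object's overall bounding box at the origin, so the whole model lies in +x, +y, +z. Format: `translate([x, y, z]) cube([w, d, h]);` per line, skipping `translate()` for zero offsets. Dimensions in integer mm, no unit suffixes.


cube([3792, 146, 11]);
translate([0, 70, 11]) cube([3792, 6, 370]);
translate([0, 0, 381]) cube([3792, 146, 11]);


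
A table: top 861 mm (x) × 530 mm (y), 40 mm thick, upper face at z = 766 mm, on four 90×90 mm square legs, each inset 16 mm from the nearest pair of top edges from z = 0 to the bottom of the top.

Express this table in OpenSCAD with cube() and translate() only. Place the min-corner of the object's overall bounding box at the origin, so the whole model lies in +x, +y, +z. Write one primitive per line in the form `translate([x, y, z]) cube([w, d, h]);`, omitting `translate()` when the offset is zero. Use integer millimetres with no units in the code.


// leg_h = 766 - 40 = 726
translate([0, 0, 726]) cube([861, 530, 40]);
translate([16, 16, 0]) cube([90, 90, 726]);
translate([755, 16, 0]) cube([90, 90, 726]);
translate([16, 424, 0]) cube([90, 90, 726]);
translate([755, 424, 0]) cube([90, 90, 726]);


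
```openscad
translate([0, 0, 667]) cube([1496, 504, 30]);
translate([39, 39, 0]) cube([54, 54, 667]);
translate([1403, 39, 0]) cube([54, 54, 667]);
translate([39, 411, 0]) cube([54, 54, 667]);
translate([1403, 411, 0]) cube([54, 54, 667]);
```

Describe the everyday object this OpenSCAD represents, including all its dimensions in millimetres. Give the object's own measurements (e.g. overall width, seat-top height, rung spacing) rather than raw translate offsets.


A rectangular dining table. The top is 1496×504×30 mm with its upper surface at z = 697 mm. It stands on four 54×54 mm square legs, each inset 39 mm from the nearest pair of top edges, running from the floor to the underside of the top.


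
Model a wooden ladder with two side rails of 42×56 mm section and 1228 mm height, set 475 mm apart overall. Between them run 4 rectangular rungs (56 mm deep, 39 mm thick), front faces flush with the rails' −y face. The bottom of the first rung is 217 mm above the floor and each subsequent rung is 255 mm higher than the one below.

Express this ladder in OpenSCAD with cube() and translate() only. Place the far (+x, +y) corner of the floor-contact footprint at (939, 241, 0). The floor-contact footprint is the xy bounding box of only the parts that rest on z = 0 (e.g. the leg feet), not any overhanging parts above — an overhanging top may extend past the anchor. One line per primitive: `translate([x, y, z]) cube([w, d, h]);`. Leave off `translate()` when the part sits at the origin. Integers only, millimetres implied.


translate([464, 185, 0]) cube([42, 56, 1228]);
translate([897, 185, 0]) cube([42, 56, 1228]);
translate([506, 185, 217]) cube([391, 56, 39]);
translate([506, 185, 472]) cube([391, 56, 39]);
translate([506, 185, 727]) cube([391, 56, 39]);
translate([506, 185, 982]) cube([391, 56, 39]);


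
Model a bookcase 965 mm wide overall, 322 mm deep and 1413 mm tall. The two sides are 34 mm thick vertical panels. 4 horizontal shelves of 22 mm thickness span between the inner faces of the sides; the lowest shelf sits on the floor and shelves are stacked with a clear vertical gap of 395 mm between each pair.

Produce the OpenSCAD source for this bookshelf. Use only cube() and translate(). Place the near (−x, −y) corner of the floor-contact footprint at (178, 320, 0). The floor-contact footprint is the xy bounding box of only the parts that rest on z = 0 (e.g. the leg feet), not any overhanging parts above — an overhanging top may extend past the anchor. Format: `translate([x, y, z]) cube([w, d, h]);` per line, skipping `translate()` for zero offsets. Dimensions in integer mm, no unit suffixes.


translate([178, 320, 0]) cube([34, 322, 1413]);
translate([1109, 320, 0]) cube([34, 322, 1413]);
translate([212, 320, 0]) cube([897, 322, 22]);
translate([212, 320, 417]) cube([897, 322, 22]);
translate([212, 320, 834]) cube([897, 322, 22]);
translate([212, 320, 1251]) cube([897, 322, 22]);


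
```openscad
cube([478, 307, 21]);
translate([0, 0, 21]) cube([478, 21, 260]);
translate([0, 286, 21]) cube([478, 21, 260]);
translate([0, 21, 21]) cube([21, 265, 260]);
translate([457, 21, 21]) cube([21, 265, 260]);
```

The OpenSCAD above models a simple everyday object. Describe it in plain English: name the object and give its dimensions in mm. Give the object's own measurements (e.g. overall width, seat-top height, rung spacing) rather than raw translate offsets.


An open-topped rectangular box: outside dimensions 478×307×281 mm, with a uniform wall and base thickness of 21 mm. The base is a full 478×307 slab on the floor; four walls sit on top of the base. The front and back walls (the −y and +y sides) span the full width; the two side walls fit between them.


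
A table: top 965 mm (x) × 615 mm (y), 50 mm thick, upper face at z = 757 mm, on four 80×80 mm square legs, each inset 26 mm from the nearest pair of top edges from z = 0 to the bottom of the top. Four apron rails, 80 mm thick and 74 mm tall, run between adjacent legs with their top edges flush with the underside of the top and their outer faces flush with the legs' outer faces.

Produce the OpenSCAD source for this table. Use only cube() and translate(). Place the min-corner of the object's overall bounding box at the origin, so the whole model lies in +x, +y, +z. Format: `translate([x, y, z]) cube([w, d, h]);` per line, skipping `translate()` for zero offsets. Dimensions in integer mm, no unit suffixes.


translate([0, 0, 707]) cube([965, 615, 50]);
translate([26, 26, 0]) cube([80, 80, 707]);
translate([859, 26, 0]) cube([80, 80, 707]);
translate([26, 509, 0]) cube([80, 80, 707]);
translate([859, 509, 0]) cube([80, 80, 707]);
translate([106, 26, 633]) cube([753, 80, 74]);
translate([106, 509, 633]) cube([753, 80, 74]);
translate([26, 106, 633]) cube([80, 403, 74]);
translate([859, 106, 633]) cube([80, 403, 74]);


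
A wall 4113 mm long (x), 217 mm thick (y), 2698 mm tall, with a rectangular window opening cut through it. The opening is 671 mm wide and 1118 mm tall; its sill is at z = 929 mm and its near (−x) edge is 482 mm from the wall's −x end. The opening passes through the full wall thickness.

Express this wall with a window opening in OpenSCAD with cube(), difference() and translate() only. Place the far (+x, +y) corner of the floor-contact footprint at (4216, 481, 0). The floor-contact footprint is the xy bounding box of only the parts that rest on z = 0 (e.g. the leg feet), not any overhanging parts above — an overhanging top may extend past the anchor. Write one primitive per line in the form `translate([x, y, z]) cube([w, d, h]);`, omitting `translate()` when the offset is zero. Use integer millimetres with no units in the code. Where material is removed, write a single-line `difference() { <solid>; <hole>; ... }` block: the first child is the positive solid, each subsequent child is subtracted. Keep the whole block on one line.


difference() { translate([103, 264, 0]) cube([4113, 217, 2698]); translate([585, 264, 929]) cube([671, 217, 1118]); }


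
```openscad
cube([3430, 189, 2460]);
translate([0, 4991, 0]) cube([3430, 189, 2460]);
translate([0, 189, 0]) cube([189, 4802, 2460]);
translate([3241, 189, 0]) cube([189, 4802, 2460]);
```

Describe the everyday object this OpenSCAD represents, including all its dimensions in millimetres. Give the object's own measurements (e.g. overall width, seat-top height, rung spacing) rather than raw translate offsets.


The wall frame of a small rectangular building: four walls, each 2460 mm tall and 189 mm thick, enclosing a footprint 3430 mm (x) by 5180 mm (y) outside-to-outside, with no floor or roof. The front and back walls (the −y and +y sides) span the full width; the two side walls fit between them.


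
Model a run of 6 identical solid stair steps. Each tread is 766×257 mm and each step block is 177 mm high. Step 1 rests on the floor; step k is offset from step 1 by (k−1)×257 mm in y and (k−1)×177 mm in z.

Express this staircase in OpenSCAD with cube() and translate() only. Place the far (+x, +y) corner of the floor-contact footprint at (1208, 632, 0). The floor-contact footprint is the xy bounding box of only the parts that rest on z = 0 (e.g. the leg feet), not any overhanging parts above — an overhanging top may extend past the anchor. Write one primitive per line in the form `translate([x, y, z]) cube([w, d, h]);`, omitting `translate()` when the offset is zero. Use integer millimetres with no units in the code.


translate([442, 375, 0]) cube([766, 257, 177]);
translate([442, 632, 177]) cube([766, 257, 177]);
translate([442, 889, 354]) cube([766, 257, 177]);
translate([442, 1146, 531]) cube([766, 257, 177]);
translate([442, 1403, 708]) cube([766, 257, 177]);
translate([442, 1660, 885]) cube([766, 257, 177]);


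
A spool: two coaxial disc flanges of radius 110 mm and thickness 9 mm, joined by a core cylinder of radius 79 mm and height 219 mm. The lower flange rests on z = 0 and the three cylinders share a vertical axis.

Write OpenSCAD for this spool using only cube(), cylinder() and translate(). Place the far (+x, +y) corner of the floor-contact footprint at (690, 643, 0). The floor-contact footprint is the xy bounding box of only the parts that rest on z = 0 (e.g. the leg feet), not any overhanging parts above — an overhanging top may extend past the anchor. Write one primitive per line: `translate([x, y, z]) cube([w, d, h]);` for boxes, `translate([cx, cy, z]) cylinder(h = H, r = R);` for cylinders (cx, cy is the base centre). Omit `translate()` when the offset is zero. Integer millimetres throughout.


translate([580, 533, 0]) cylinder(h = 9, r = 110);
translate([580, 533, 9]) cylinder(h = 219, r = 79);
translate([580, 533, 228]) cylinder(h = 9, r = 110);


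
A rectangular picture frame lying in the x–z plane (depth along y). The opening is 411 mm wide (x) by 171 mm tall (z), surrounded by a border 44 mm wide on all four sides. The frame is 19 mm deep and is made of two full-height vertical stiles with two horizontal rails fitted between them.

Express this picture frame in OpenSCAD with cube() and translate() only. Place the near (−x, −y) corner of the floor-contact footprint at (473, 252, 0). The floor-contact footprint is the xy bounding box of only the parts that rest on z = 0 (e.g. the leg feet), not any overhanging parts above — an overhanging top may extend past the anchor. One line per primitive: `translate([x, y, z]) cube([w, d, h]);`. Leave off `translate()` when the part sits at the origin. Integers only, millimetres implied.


translate([473, 252, 0]) cube([44, 19, 259]);
translate([928, 252, 0]) cube([44, 19, 259]);
translate([517, 252, 0]) cube([411, 19, 44]);
translate([517, 252, 215]) cube([411, 19, 44]);


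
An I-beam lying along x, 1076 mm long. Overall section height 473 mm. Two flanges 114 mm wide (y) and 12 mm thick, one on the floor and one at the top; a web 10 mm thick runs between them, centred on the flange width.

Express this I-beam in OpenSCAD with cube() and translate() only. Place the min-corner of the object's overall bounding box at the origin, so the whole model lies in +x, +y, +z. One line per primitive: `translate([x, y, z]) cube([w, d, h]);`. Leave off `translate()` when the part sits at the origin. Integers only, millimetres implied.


cube([1076, 114, 12]);
translate([0, 52, 12]) cube([1076, 10, 449]);
translate([0, 0, 461]) cube([1076, 114, 12]);


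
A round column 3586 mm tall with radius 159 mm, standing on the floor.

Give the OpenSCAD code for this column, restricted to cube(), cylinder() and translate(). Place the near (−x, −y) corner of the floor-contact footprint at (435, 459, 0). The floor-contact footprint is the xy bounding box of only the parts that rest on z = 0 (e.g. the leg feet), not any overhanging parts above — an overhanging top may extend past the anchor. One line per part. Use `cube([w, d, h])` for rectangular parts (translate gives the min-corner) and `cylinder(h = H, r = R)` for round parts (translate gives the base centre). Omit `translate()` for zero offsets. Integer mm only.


translate([594, 618, 0]) cylinder(h = 3586, r = 159);


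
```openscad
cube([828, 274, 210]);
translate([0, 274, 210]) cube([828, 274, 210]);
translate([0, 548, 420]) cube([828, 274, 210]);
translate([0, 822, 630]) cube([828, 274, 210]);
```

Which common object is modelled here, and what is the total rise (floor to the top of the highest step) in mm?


A staircase. The total rise is 840 mm.

4 identical blocks, each offset up and back from the previous — a staircase. Each step is 210 mm tall and there are 4 of them, so the total rise is 4 × 210 = 840 mm.


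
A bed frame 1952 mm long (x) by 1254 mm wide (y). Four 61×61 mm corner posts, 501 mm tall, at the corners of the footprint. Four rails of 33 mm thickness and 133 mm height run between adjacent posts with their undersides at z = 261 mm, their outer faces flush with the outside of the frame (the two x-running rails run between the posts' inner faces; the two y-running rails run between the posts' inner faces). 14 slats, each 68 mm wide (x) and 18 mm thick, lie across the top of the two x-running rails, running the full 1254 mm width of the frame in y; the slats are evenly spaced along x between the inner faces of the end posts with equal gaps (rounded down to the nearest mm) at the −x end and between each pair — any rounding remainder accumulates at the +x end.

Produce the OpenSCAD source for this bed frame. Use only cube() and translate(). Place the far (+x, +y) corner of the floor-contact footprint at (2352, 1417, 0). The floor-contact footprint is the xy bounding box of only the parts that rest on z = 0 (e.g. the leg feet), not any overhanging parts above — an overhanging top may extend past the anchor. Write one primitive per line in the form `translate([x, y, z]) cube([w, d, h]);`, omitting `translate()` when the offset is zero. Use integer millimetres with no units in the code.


translate([400, 163, 0]) cube([61, 61, 501]);
translate([400, 1356, 0]) cube([61, 61, 501]);
translate([2291, 163, 0]) cube([61, 61, 501]);
translate([2291, 1356, 0]) cube([61, 61, 501]);
translate([461, 163, 261]) cube([1830, 33, 133]);
translate([461, 1384, 261]) cube([1830, 33, 133]);
translate([400, 224, 261]) cube([33, 1132, 133]);
translate([2319, 224, 261]) cube([33, 1132, 133]);
translate([519, 163, 394]) cube([68, 1254, 18]);
translate([645, 163, 394]) cube([68, 1254, 18]);
translate([771, 163, 394]) cube([68, 1254, 18]);
translate([897, 163, 394]) cube([68, 1254, 18]);
translate([1023, 163, 394]) cube([68, 1254, 18]);
translate([1149, 163, 394]) cube([68, 1254, 18]);
translate([1275, 163, 394]) cube([68, 1254, 18]);
translate([1401, 163, 394]) cube([68, 1254, 18]);
translate([1527, 163, 394]) cube([68, 1254, 18]);
translate([1653, 163, 394]) cube([68, 1254, 18]);
translate([1779, 163, 394]) cube([68, 1254, 18]);
translate([1905, 163, 394]) cube([68, 1254, 18]);
translate([2031, 163, 394]) cube([68, 1254, 18]);
translate([2157, 163, 394]) cube([68, 1254, 18]);


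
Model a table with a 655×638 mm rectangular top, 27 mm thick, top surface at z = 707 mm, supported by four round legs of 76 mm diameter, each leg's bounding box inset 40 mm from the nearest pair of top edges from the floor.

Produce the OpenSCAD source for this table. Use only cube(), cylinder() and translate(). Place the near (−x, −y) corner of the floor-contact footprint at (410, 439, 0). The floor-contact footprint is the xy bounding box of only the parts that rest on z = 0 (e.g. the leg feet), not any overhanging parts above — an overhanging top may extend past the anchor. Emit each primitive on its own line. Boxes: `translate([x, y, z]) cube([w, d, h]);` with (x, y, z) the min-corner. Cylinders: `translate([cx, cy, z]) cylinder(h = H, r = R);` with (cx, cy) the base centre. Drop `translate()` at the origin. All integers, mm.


translate([370, 399, 680]) cube([655, 638, 27]);
translate([448, 477, 0]) cylinder(h = 680, r = 38);
translate([947, 477, 0]) cylinder(h = 680, r = 38);
translate([448, 959, 0]) cylinder(h = 680, r = 38);
translate([947, 959, 0]) cylinder(h = 680, r = 38);


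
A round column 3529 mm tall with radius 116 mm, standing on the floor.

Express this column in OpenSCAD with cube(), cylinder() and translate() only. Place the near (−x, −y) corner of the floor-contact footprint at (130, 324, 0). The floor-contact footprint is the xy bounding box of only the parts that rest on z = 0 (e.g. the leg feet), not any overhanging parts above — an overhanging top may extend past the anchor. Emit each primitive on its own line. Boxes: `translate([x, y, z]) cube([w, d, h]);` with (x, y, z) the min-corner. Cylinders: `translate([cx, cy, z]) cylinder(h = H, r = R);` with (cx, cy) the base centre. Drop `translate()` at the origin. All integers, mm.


translate([246, 440, 0]) cylinder(h = 3529, r = 116);


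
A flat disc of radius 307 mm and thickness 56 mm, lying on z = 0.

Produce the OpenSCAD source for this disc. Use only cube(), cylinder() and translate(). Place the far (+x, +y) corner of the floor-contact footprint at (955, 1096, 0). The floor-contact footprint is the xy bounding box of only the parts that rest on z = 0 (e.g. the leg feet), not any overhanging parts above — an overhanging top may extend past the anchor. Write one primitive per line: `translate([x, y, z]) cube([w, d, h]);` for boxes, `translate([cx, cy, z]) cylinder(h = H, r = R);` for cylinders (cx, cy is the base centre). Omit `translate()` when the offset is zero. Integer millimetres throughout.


translate([648, 789, 0]) cylinder(h = 56, r = 307);


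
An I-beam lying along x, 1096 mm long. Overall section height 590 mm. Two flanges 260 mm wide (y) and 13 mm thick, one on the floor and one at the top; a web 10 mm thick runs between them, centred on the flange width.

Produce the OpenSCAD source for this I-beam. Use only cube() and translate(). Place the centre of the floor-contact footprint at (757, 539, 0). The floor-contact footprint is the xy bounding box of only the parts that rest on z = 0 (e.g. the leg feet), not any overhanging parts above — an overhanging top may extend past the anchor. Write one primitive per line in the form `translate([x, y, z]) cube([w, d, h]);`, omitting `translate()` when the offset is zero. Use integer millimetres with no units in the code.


translate([209, 409, 0]) cube([1096, 260, 13]);
translate([209, 534, 13]) cube([1096, 10, 564]);
translate([209, 409, 577]) cube([1096, 260, 13]);


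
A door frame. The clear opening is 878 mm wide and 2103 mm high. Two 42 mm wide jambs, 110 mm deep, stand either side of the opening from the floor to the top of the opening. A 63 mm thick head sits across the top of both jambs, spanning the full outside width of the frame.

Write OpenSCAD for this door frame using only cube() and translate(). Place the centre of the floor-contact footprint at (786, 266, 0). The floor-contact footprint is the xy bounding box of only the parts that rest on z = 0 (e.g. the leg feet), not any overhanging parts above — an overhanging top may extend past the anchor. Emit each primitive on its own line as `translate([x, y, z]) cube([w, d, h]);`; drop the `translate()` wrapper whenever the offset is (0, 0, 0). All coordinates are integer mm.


translate([305, 211, 0]) cube([42, 110, 2103]);
translate([1225, 211, 0]) cube([42, 110, 2103]);
translate([305, 211, 2103]) cube([962, 110, 63]);


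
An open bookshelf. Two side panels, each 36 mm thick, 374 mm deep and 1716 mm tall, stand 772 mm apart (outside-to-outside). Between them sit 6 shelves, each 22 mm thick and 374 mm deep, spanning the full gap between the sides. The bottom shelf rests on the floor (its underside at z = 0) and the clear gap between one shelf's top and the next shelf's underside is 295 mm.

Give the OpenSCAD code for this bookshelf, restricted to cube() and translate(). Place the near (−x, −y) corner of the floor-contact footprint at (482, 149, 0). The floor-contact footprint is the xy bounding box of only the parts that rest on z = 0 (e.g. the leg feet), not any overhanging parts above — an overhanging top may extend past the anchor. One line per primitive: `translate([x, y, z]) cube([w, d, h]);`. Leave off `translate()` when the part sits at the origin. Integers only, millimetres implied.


translate([482, 149, 0]) cube([36, 374, 1716]);
translate([1218, 149, 0]) cube([36, 374, 1716]);
translate([518, 149, 0]) cube([700, 374, 22]);
translate([518, 149, 317]) cube([700, 374, 22]);
translate([518, 149, 634]) cube([700, 374, 22]);
translate([518, 149, 951]) cube([700, 374, 22]);
translate([518, 149, 1268]) cube([700, 374, 22]);
translate([518, 149, 1585]) cube([700, 374, 22]);


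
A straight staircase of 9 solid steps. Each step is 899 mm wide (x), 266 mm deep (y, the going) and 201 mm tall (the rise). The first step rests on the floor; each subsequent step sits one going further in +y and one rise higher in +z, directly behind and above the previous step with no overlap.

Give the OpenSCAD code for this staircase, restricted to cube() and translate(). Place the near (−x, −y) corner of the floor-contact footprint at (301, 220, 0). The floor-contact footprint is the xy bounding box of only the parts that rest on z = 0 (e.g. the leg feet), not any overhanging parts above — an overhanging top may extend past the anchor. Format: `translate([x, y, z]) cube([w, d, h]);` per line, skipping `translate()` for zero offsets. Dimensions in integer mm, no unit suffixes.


translate([301, 220, 0]) cube([899, 266, 201]);
translate([301, 486, 201]) cube([899, 266, 201]);
translate([301, 752, 402]) cube([899, 266, 201]);
translate([301, 1018, 603]) cube([899, 266, 201]);
translate([301, 1284, 804]) cube([899, 266, 201]);
translate([301, 1550, 1005]) cube([899, 266, 201]);
translate([301, 1816, 1206]) cube([899, 266, 201]);
translate([301, 2082, 1407]) cube([899, 266, 201]);
translate([301, 2348, 1608]) cube([899, 266, 201]);


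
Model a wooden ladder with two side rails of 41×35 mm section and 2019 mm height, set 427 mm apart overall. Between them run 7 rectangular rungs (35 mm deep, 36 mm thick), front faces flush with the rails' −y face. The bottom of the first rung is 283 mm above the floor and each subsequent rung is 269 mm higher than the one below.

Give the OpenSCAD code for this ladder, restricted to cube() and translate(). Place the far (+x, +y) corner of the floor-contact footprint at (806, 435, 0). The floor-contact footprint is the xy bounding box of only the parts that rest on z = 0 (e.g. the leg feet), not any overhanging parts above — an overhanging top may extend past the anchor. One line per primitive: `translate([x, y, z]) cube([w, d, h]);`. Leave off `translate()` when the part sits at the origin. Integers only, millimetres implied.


// rung span = 427 - 2*41 = 345
// rung[k] z = 283 + k*269
translate([379, 400, 0]) cube([41, 35, 2019]);
translate([765, 400, 0]) cube([41, 35, 2019]);
translate([420, 400, 283]) cube([345, 35, 36]);
translate([420, 400, 552]) cube([345, 35, 36]);
translate([420, 400, 821]) cube([345, 35, 36]);
translate([420, 400, 1090]) cube([345, 35, 36]);
translate([420, 400, 1359]) cube([345, 35, 36]);
translate([420, 400, 1628]) cube([345, 35, 36]);
translate([420, 400, 1897]) cube([345, 35, 36]);


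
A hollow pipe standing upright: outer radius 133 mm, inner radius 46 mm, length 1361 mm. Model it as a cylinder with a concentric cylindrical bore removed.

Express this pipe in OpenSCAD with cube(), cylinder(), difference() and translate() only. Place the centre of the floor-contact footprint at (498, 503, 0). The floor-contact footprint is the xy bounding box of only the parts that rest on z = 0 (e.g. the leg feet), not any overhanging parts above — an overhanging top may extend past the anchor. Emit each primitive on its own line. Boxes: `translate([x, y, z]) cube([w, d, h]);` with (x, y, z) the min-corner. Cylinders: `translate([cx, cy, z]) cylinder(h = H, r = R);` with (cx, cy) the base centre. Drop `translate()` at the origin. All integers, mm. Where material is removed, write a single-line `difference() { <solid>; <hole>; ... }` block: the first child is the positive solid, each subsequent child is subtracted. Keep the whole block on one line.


difference() { translate([498, 503, 0]) cylinder(h = 1361, r = 133); translate([498, 503, 0]) cylinder(h = 1361, r = 46); }


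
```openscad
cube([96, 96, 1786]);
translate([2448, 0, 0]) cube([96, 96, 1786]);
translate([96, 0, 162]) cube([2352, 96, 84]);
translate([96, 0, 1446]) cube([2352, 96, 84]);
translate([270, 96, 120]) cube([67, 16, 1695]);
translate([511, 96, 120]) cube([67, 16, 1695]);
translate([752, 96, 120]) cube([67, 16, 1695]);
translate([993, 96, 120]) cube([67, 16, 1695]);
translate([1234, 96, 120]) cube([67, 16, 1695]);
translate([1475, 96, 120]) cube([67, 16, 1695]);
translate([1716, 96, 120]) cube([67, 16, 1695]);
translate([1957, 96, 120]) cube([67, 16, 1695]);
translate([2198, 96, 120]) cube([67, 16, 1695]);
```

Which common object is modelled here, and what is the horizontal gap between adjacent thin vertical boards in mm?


A fence section. The picket gap is 174 mm.

Two posts, two rails, 9 pickets — a fence section. Span 2352 mm holds 9 pickets of 67 mm with 10 equal gaps: ⌊(2352 − 9·67) / 10⌋ = 174 mm.


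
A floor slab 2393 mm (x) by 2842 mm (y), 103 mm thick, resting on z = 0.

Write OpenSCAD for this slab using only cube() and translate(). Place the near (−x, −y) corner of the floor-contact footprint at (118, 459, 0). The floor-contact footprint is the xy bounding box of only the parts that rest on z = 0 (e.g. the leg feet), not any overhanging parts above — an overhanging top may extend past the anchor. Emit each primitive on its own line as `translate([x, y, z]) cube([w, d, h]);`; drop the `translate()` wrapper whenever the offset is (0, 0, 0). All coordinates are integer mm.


translate([118, 459, 0]) cube([2393, 2842, 103]);


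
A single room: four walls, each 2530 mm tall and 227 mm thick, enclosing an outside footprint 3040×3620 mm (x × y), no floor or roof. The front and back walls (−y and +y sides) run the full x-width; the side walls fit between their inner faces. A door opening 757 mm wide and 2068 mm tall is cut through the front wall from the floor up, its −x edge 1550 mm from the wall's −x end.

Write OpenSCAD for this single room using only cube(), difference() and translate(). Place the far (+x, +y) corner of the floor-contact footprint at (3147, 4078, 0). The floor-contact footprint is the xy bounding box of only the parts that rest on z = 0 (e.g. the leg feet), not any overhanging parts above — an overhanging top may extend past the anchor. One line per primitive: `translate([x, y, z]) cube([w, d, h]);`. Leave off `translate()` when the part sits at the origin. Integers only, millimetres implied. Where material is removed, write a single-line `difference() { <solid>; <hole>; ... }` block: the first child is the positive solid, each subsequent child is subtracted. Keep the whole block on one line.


difference() { translate([107, 458, 0]) cube([3040, 227, 2530]); translate([1657, 458, 0]) cube([757, 227, 2068]); }
translate([107, 3851, 0]) cube([3040, 227, 2530]);
translate([107, 685, 0]) cube([227, 3166, 2530]);
translate([2920, 685, 0]) cube([227, 3166, 2530]);


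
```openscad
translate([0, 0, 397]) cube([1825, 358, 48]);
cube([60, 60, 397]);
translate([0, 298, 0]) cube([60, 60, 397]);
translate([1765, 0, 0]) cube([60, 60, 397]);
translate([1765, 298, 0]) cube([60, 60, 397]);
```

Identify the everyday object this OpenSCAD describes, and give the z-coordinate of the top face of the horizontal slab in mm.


A bench. The seat-top height is 445 mm.

A long slab on four corner posts — a bench. The slab sits at z = 397 with thickness 48, so the top is 397 + 48 = 445 mm.


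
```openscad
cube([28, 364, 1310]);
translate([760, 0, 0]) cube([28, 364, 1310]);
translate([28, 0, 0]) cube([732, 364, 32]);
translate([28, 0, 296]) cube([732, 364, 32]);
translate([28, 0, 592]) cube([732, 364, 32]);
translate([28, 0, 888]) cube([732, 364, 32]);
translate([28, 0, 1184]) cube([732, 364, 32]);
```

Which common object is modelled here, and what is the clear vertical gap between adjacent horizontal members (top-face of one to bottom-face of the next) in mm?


A bookshelf. The clear shelf gap is 264 mm.

Two tall side panels with 5 horizontal boards between them — a bookshelf. The first two shelf undersides are at z = 0 and z = 296; with shelf thickness 32, the clear gap is 296 − 0 − 32 = 264 mm.


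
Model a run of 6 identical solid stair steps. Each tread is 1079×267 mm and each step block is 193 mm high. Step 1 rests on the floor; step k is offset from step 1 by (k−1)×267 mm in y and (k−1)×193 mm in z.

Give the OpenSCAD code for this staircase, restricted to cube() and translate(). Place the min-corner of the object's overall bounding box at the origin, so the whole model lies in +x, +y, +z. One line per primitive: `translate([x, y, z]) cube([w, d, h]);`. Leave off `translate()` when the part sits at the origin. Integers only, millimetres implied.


cube([1079, 267, 193]);
translate([0, 267, 193]) cube([1079, 267, 193]);
translate([0, 534, 386]) cube([1079, 267, 193]);
translate([0, 801, 579]) cube([1079, 267, 193]);
translate([0, 1068, 772]) cube([1079, 267, 193]);
translate([0, 1335, 965]) cube([1079, 267, 193]);


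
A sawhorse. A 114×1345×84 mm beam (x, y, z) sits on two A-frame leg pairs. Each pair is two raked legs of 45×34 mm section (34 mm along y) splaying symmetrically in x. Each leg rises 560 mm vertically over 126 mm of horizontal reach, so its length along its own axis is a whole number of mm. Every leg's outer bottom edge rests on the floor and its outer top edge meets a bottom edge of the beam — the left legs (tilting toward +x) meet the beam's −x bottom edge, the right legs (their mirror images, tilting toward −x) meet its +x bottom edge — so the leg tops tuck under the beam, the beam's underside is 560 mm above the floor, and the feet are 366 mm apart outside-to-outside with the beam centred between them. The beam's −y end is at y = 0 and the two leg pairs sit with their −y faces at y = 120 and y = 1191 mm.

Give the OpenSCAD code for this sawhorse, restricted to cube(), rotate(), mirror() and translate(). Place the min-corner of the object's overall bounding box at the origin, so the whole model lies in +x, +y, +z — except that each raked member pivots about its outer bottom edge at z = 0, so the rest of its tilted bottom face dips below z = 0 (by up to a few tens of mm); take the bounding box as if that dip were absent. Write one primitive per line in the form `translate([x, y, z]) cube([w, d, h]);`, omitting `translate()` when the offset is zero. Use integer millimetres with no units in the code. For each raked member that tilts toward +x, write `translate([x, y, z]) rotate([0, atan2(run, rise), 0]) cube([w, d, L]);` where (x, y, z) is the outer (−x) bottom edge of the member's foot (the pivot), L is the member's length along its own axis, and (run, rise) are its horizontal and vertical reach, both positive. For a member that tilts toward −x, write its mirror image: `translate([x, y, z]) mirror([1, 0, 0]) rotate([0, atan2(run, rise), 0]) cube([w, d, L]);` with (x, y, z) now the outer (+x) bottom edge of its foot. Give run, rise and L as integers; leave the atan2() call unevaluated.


translate([126, 0, 560]) cube([114, 1345, 84]);
translate([0, 120, 0]) rotate([0, atan2(126, 560), 0]) cube([45, 34, 574]);
translate([366, 120, 0]) mirror([1, 0, 0]) rotate([0, atan2(126, 560), 0]) cube([45, 34, 574]);
translate([0, 1191, 0]) rotate([0, atan2(126, 560), 0]) cube([45, 34, 574]);
translate([366, 1191, 0]) mirror([1, 0, 0]) rotate([0, atan2(126, 560), 0]) cube([45, 34, 574]);


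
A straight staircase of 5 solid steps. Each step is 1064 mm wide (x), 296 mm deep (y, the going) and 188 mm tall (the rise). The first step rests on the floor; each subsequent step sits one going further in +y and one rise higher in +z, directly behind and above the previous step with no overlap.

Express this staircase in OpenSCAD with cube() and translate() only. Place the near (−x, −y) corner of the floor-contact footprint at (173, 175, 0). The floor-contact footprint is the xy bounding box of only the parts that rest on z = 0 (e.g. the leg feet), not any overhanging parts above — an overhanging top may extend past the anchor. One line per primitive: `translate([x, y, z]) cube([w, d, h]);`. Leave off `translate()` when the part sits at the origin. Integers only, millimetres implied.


translate([173, 175, 0]) cube([1064, 296, 188]);
translate([173, 471, 188]) cube([1064, 296, 188]);
translate([173, 767, 376]) cube([1064, 296, 188]);
translate([173, 1063, 564]) cube([1064, 296, 188]);
translate([173, 1359, 752]) cube([1064, 296, 188]);


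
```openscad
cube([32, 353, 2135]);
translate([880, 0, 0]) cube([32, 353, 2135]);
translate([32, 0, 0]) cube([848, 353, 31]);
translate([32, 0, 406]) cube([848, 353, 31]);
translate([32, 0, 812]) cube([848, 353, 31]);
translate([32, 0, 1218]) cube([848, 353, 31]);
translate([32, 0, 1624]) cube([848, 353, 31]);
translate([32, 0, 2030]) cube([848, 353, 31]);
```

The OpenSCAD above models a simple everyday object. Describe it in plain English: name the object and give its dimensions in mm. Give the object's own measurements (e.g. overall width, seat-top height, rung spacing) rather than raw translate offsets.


An open bookshelf. Two side panels, each 32 mm thick, 353 mm deep and 2135 mm tall, stand 912 mm apart (outside-to-outside). Between them sit 6 shelves, each 31 mm thick and 353 mm deep, spanning the full gap between the sides. The bottom shelf rests on the floor (its underside at z = 0) and the clear gap between one shelf's top and the next shelf's underside is 375 mm.


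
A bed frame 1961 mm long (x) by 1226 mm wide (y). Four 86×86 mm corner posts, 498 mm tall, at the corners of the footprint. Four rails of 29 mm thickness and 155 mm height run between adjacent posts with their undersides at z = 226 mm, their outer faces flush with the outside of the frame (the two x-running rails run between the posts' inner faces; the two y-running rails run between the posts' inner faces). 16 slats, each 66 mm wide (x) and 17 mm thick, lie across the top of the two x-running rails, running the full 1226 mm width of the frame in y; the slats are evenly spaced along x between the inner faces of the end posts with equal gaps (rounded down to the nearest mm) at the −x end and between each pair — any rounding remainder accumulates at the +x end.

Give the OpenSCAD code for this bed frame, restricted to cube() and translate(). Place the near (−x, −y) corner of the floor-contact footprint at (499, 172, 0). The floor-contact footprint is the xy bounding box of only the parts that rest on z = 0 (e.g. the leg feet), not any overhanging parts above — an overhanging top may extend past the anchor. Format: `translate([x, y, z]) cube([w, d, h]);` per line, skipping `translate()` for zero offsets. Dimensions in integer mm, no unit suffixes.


translate([499, 172, 0]) cube([86, 86, 498]);
translate([499, 1312, 0]) cube([86, 86, 498]);
translate([2374, 172, 0]) cube([86, 86, 498]);
translate([2374, 1312, 0]) cube([86, 86, 498]);
translate([585, 172, 226]) cube([1789, 29, 155]);
translate([585, 1369, 226]) cube([1789, 29, 155]);
translate([499, 258, 226]) cube([29, 1054, 155]);
translate([2431, 258, 226]) cube([29, 1054, 155]);
translate([628, 172, 381]) cube([66, 1226, 17]);
translate([737, 172, 381]) cube([66, 1226, 17]);
translate([846, 172, 381]) cube([66, 1226, 17]);
translate([955, 172, 381]) cube([66, 1226, 17]);
translate([1064, 172, 381]) cube([66, 1226, 17]);
translate([1173, 172, 381]) cube([66, 1226, 17]);
translate([1282, 172, 381]) cube([66, 1226, 17]);
translate([1391, 172, 381]) cube([66, 1226, 17]);
translate([1500, 172, 381]) cube([66, 1226, 17]);
translate([1609, 172, 381]) cube([66, 1226, 17]);
translate([1718, 172, 381]) cube([66, 1226, 17]);
translate([1827, 172, 381]) cube([66, 1226, 17]);
translate([1936, 172, 381]) cube([66, 1226, 17]);
translate([2045, 172, 381]) cube([66, 1226, 17]);
translate([2154, 172, 381]) cube([66, 1226, 17]);
translate([2263, 172, 381]) cube([66, 1226, 17]);


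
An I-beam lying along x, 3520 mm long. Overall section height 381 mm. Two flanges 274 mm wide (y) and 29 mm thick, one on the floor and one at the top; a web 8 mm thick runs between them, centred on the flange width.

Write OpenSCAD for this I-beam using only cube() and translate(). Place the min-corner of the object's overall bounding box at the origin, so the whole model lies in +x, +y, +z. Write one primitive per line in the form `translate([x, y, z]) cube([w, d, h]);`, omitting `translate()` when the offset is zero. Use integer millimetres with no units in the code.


cube([3520, 274, 29]);
translate([0, 133, 29]) cube([3520, 8, 323]);
translate([0, 0, 352]) cube([3520, 274, 29]);


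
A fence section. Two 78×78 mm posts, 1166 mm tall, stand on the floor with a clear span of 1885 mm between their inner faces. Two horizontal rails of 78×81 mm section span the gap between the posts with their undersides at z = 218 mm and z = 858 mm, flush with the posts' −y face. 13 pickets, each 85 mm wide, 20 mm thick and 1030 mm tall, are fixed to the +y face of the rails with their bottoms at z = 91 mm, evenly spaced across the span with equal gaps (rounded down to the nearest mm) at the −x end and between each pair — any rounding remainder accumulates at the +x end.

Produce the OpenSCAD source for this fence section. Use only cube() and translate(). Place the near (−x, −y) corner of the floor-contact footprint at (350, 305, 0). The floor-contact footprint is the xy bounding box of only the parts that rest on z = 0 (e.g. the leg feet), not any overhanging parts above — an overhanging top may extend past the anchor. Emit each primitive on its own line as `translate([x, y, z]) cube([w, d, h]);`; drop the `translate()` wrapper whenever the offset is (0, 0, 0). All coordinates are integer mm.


translate([350, 305, 0]) cube([78, 78, 1166]);
translate([2313, 305, 0]) cube([78, 78, 1166]);
translate([428, 305, 218]) cube([1885, 78, 81]);
translate([428, 305, 858]) cube([1885, 78, 81]);
translate([483, 383, 91]) cube([85, 20, 1030]);
translate([623, 383, 91]) cube([85, 20, 1030]);
translate([763, 383, 91]) cube([85, 20, 1030]);
translate([903, 383, 91]) cube([85, 20, 1030]);
translate([1043, 383, 91]) cube([85, 20, 1030]);
translate([1183, 383, 91]) cube([85, 20, 1030]);
translate([1323, 383, 91]) cube([85, 20, 1030]);
translate([1463, 383, 91]) cube([85, 20, 1030]);
translate([1603, 383, 91]) cube([85, 20, 1030]);
translate([1743, 383, 91]) cube([85, 20, 1030]);
translate([1883, 383, 91]) cube([85, 20, 1030]);
translate([2023, 383, 91]) cube([85, 20, 1030]);
translate([2163, 383, 91]) cube([85, 20, 1030]);
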